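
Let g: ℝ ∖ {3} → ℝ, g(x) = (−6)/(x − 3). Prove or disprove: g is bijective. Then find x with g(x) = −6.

If g(x) = 0, cross-multiplying gives 1(−6) = 0(x − 3), which simplifies to −6 = 0 — false.  So 0 has no preimage and g is not surjective.
Therefore g is not bijective.
Solving g(x) = −6: cross-multiplying gives −6 = −6(x − 3), which rearranges to 6x = 24, so x = 4.

4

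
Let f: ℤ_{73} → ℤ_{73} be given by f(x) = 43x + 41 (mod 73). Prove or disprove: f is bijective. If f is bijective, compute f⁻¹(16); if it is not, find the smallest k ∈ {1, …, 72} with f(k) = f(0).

If f(s) = f(t), then 43s ≡ 43t (mod 73). Because gcd(43, 73) = 1, we may cancel 43 to get s ≡ t (mod 73).
We now compute 43⁻¹ mod 73 explicitly. Euclid's algorithm: 73 = 1·43 + 30, 43 = 1·30 + 13, 30 = 2·13 + 4, 13 = 3·4 + 1; back-substituting gives 1 = 17·43 − 10·73, so 43⁻¹ ≡ 17 (mod 73).
Then y ↦ 17(y − 41) is a two-sided inverse to f, so every y ∈ ℤ_{73} has a preimage.
So f is bijective.
Since f is bijective, we find f⁻¹(16): we need 43x ≡ 16 − 41 ≡ 48 (mod 73). Using 43⁻¹ = 17: x ≡ 17·48 = 816 = 11·73 + 13, so x = 13.
Check: f(13) = 43·13 + 41 = 600 = 8·73 + 16 ≡ 16 (mod 73).

13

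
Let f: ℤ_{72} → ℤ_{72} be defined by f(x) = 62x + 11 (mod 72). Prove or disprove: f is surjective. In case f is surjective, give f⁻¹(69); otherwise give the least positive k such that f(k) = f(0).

Since gcd(62, 72) = 2, we have 62x ≡ 0 (mod 2) for all x, so f(x) ≡ 1 (mod 2).
But 0 ≢ 1 (mod 2), so 0 ∈ ℤ_{72} has no preimage. Hence f is not surjective.
Since f is not surjective, we find the least positive k with f(k) = f(0): this means 62k ≡ 0 (mod 72), i.e. 72 ∣ 62k. Since gcd(62, 72) = 2, dividing through by 2 this holds exactly when 36 ∣ 31k, and as gcd(31, 36) = 1, exactly when 36 ∣ k.
The smallest positive such k is 36.

36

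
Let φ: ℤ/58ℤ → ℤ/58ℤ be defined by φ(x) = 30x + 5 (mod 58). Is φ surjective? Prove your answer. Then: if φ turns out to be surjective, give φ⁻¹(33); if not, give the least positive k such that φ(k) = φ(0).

Since gcd(30, 58) = 2, we have 30x ≡ 0 (mod 2) for all x, so φ(x) ≡ 1 (mod 2).
But 0 ≢ 1 (mod 2), so 0 ∈ ℤ/58ℤ has no preimage. So φ is not surjective.
Since φ is not surjective, we find the least positive k with φ(k) = φ(0): this means 30k ≡ 0 (mod 58), i.e. 58 ∣ 30k. Since gcd(30, 58) = 2, dividing through by 2 this holds exactly when 29 ∣ 15k, and as gcd(15, 29) = 1, exactly when 29 ∣ k.
The smallest positive such k is 29.

29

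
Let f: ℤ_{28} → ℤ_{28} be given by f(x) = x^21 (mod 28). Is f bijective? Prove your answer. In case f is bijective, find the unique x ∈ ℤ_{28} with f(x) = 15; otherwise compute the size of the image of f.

9

f(2): Repeated squaring mod 28: 2^1 ≡ 2, 2^2 ≡ 2² = 4, 2^4 ≡ 4² = 16, 2^8 ≡ 16² = 256 ≡ 4, 2^16 ≡ 4² = 16. Since 21 = 16 + 4 + 1, 2^21 ≡ 16·16·2: 16·16 = 256 ≡ 4, then 4·2 = 8. So 2^21 ≡ 8 (mod 28).
f(4): Repeated squaring mod 28: 4^1 ≡ 4, 4^2 ≡ 4² = 16, 4^4 ≡ 16² = 256 ≡ 4, 4^8 ≡ 4² = 16, 4^16 ≡ 16² = 256 ≡ 4. Since 21 = 16 + 4 + 1, 4^21 ≡ 4·4·4: 4·4 = 16, then 16·4 = 64 ≡ 8. So 4^21 ≡ 8 (mod 28).
So f(2) = f(4) = 8 while 2 ≠ 4, hence f is not injective, hence not bijective.
Since f is not bijective, we determine |image(f)|. Computing x^21 mod 28 for each x (by repeated squaring, reducing mod 28 at every step), the values f(0), f(1), …, f(27) are: 0, 1, 8, 27, 8, 13, 20, 7, 8, 1, 20, 15, 20, 13, 0, 15, 8, 13, 8, 27, 20, 21, 8, 15, 20, 1, 20, 27.
The distinct values are {0, 1, 7, 8, 13, 15, 20, 21, 27}; there are 9 of them.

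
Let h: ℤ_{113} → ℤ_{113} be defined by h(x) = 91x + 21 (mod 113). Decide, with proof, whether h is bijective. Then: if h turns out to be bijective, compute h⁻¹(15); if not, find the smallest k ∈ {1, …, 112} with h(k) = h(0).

By definition, h is injective when h(a) = h(b) forces a = b.
If h(a) = h(b), then 91a ≡ 91b (mod 113). Because gcd(91, 113) = 1, we may cancel 91 to get a ≡ b (mod 113).
We now compute 91⁻¹ mod 113 explicitly. Euclid's algorithm: 113 = 1·91 + 22, 91 = 4·22 + 3, 22 = 7·3 + 1; back-substituting gives 1 = 77·91 − 62·113, so 91⁻¹ ≡ 77 (mod 113).
Then y ↦ 77(y − 21) is a two-sided inverse to h, so every y ∈ ℤ_{113} has a preimage.
Thus h is bijective.
Since h is bijective, we find h⁻¹(15): we need 91x ≡ 15 − 21 ≡ 107 (mod 113). Using 91⁻¹ = 77: x ≡ 77·107 = 8239 = 72·113 + 103, so x = 103.
Check: h(103) = 91·103 + 21 = 9394 = 83·113 + 15 ≡ 15 (mod 113).

103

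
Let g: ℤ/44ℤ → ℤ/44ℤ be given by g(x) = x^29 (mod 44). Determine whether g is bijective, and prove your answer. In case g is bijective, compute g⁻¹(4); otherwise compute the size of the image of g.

g(0) = 0^29 = 0.
g(22): Repeated squaring mod 44: 22^1 ≡ 22, 22^2 ≡ 22² = 484 ≡ 0, 22^4 ≡ 0² = 0, 22^8 ≡ 0² = 0, 22^16 ≡ 0² = 0. Since 29 = 16 + 8 + 4 + 1, 22^29 ≡ 0·0·0·22: 0·0 = 0, then 0·0 = 0, then 0·22 = 0. So 22^29 ≡ 0 (mod 44).
So g(0) = g(22) = 0 while 0 ≠ 22, therefore g is not injective, hence not bijective.
Since g is not bijective, we determine |image(g)|. Computing x^29 mod 44 for each x (by repeated squaring, reducing mod 44 at every step), the values g(0), g(1), …, g(43) are: 0, 1, 28, 15, 36, 9, 24, 19, 40, 5, 32, 11, 12, 17, 4, 3, 20, 13, 8, 7, 16, 21, 0, 23, 28, 37, 36, 31, 24, 41, 40, 27, 32, 33, 12, 39, 4, 25, 20, 35, 8, 29, 16, 43.
The distinct values are {0, 1, 3, 4, 5, 7, 8, 9, 11, 12, 13, 15, 16, 17, 19, 20, 21, 23, 24, 25, 27, 28, 29, 31, 32, 33, 35, 36, 37, 39, 40, 41, 43}; there are 33 of them.

33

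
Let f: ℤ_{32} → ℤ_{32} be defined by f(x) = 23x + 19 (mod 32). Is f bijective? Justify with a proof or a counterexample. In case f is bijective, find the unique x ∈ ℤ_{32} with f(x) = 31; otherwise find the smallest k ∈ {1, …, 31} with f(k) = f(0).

Recall that injectivity means: for all x_1, x_2 in the domain, f(x_1) = f(x_2) implies x_1 = x_2.
If f(x_1) = f(x_2), then 23x_1 ≡ 23x_2 (mod 32). Because gcd(23, 32) = 1, we may cancel 23 to get x_1 ≡ x_2 (mod 32).
We now compute 23⁻¹ mod 32 explicitly. Euclid's algorithm: 32 = 1·23 + 9, 23 = 2·9 + 5, 9 = 1·5 + 4, 5 = 1·4 + 1; back-substituting gives 1 = 7·23 − 5·32, so 23⁻¹ ≡ 7 (mod 32).
Then y ↦ 7(y − 19) is a two-sided inverse to f, so every y ∈ ℤ_{32} has a preimage.
So f is bijective.
Since f is bijective, we find f⁻¹(31): we need 23x ≡ 31 − 19 ≡ 12 (mod 32). Using 23⁻¹ = 7: x ≡ 7·12 = 84 = 2·32 + 20, so x = 20.
Check: f(20) = 23·20 + 19 = 479 = 14·32 + 31 ≡ 31 (mod 32).

20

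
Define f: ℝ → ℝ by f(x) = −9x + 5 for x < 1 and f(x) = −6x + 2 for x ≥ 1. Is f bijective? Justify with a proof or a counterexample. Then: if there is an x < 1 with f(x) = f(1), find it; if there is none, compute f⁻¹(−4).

Both pieces are strictly decreasing (slopes −9 and −6), so each is injective on its own interval.
The left piece maps (−∞, 1) onto (−4, ∞); the right piece maps [1, ∞) onto (−∞, −4].
Since −4 = −4, the images partition ℝ: f is injective and surjective, hence bijective.
Because the two images are disjoint, no x < 1 has f(x) = f(1), so we compute f⁻¹(−4): −4 lies in (−∞, −4], so solve −6x + 2 = −4: x = (−4 − 2)/(−6) = 1.

1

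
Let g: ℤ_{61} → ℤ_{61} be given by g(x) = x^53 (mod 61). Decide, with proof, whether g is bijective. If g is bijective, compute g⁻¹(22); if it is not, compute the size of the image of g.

57

Since 61 is prime, the nonzero elements of ℤ_{61} form a cyclic group of order 60.
As gcd(53, 60) = 1, raising to the 53rd power is a bijection on this group: if x_1^53 ≡ x_2^53 then (x_1x_2^{−1})^53 = 1, and the only element of order dividing gcd(53, 60) = 1 is 1, so x_1 = x_2.
With g(0) = 0 this makes g injective on all of ℤ_{61}, hence bijective (finite equal-size domain and codomain). In particular g is bijective.
Since g is bijective, we find the preimage of 22. The inverse of x ↦ x^53 on (ℤ_{61})^× is x ↦ x^17, because 53·17 = 901 = 15·60 + 1 ≡ 1 (mod 60) and x^{60} = 1 for x ≠ 0 (Fermat). So g⁻¹(22) = 22^17 mod 61.
Repeated squaring mod 61: 22^1 ≡ 22, 22^2 ≡ 22² = 484 ≡ 57, 22^4 ≡ 57² = 3249 ≡ 16, 22^8 ≡ 16² = 256 ≡ 12, 22^16 ≡ 12² = 144 ≡ 22. Since 17 = 16 + 1, 22^17 ≡ 22·22: 22·22 = 484 ≡ 57. So 22^17 ≡ 57 (mod 61).
Hence g⁻¹(22) = 57.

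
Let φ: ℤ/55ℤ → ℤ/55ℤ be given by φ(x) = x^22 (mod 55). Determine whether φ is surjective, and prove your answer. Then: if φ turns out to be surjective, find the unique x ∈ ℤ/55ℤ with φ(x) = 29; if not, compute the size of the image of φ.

φ(3): Repeated squaring mod 55: 3^1 ≡ 3, 3^2 ≡ 3² = 9, 3^4 ≡ 9² = 81 ≡ 26, 3^8 ≡ 26² = 676 ≡ 16, 3^16 ≡ 16² = 256 ≡ 36. Since 22 = 16 + 4 + 2, 3^22 ≡ 36·26·9: 36·26 = 936 ≡ 1, then 1·9 = 9. So 3^22 ≡ 9 (mod 55).
φ(8): Repeated squaring mod 55: 8^1 ≡ 8, 8^2 ≡ 8² = 64 ≡ 9, 8^4 ≡ 9² = 81 ≡ 26, 8^8 ≡ 26² = 676 ≡ 16, 8^16 ≡ 16² = 256 ≡ 36. Since 22 = 16 + 4 + 2, 8^22 ≡ 36·26·9: 36·26 = 936 ≡ 1, then 1·9 = 9. So 8^22 ≡ 9 (mod 55).
So φ(3) = φ(8) = 9 while 3 ≠ 8, hence φ is not injective.
A non-injective map from the 55-element set ℤ/55ℤ to itself takes at most 54 distinct values, so it cannot be surjective. Hence φ is not surjective.
Since φ is not surjective, we determine |image(φ)|. Computing x^22 mod 55 for each x (by repeated squaring, reducing mod 55 at every step), the values φ(0), φ(1), …, φ(54) are: 0, 1, 4, 9, 16, 25, 36, 49, 9, 26, 45, 11, 34, 4, 31, 5, 36, 14, 49, 31, 15, 1, 44, 34, 26, 20, 16, 14, 14, 16, 20, 26, 34, 44, 1, 15, 31, 49, 14, 36, 5, 31, 4, 34, 11, 45, 26, 9, 49, 36, 25, 16, 9, 4, 1.
The distinct values are {0, 1, 4, 5, 9, 11, 14, 15, 16, 20, 25, 26, 31, 34, 36, 44, 45, 49}; there are 18 of them.

18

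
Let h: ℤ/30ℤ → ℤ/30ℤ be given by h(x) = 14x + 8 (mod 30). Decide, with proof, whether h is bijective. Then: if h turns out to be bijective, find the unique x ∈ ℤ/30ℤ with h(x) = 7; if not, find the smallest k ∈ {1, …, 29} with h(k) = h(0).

15

We have gcd(14, 30) = 2 > 1. Taking u = 0 and v = 15: h(0) = 8 and h(15) = 14·15 + 8 = 218 ≡ 8 (mod 30).
So h(0) = h(15) while 0 ≠ 15, thus h is not injective, hence not bijective.
Since h is not bijective, we find the least positive k with h(k) = h(0): this means 14k ≡ 0 (mod 30), i.e. 30 ∣ 14k. Since gcd(14, 30) = 2, dividing through by 2 this holds exactly when 15 ∣ 7k, and as gcd(7, 15) = 1, exactly when 15 ∣ k.
The smallest positive such k is 15.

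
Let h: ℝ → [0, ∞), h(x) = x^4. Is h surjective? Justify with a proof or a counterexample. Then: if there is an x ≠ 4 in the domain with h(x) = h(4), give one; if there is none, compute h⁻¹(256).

For any y ∈ [0, ∞), x = y^{1/4} ∈ ℝ satisfies x^4 = y, so h is surjective.
For the follow-up, such an x exists: taking x = −4 ∈ ℝ gives h(−4) = 256 = h(4) with −4 ≠ 4.

-4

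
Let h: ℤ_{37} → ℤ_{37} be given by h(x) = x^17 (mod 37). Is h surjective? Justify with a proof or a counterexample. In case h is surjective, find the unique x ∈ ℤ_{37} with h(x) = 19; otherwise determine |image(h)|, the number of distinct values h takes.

Since 37 is prime, the nonzero elements of ℤ_{37} form a cyclic group of order 36.
As gcd(17, 36) = 1, raising to the 17th power is a bijection on this group: if s^17 ≡ t^17 then (st^{−1})^17 = 1, and the only element of order dividing gcd(17, 36) = 1 is 1, so s = t.
With h(0) = 0 this makes h injective on all of ℤ_{37}, hence bijective (finite equal-size domain and codomain). In particular h is surjective.
Since h is surjective, we find the preimage of 19. The inverse of x ↦ x^17 on (ℤ_{37})^× is x ↦ x^17, because 17·17 = 289 = 8·36 + 1 ≡ 1 (mod 36) and x^{36} = 1 for x ≠ 0 (Fermat). So h⁻¹(19) = 19^17 mod 37.
Repeated squaring mod 37: 19^1 ≡ 19, 19^2 ≡ 19² = 361 ≡ 28, 19^4 ≡ 28² = 784 ≡ 7, 19^8 ≡ 7² = 49 ≡ 12, 19^16 ≡ 12² = 144 ≡ 33. Since 17 = 16 + 1, 19^17 ≡ 33·19: 33·19 = 627 ≡ 35. So 19^17 ≡ 35 (mod 37).
Hence h⁻¹(19) = 35.

35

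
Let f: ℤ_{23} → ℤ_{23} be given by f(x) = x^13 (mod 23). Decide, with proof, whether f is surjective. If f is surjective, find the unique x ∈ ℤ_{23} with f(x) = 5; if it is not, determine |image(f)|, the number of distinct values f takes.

Since 23 is prime, the nonzero elements of ℤ_{23} form a cyclic group of order 22.
As gcd(13, 22) = 1, raising to the 13th power is a bijection on this group: if x_1^13 ≡ x_2^13 then (x_1x_2^{−1})^13 = 1, and the only element of order dividing gcd(13, 22) = 1 is 1, so x_1 = x_2.
With f(0) = 0 this makes f injective on all of ℤ_{23}, hence bijective (finite equal-size domain and codomain). In particular f is surjective.
Since f is surjective, we find the preimage of 5. The inverse of x ↦ x^13 on (ℤ_{23})^× is x ↦ x^17, because 13·17 = 221 = 10·22 + 1 ≡ 1 (mod 22) and x^{22} = 1 for x ≠ 0 (Fermat). So f⁻¹(5) = 5^17 mod 23.
Repeated squaring mod 23: 5^1 ≡ 5, 5^2 ≡ 5² = 25 ≡ 2, 5^4 ≡ 2² = 4, 5^8 ≡ 4² = 16, 5^16 ≡ 16² = 256 ≡ 3. Since 17 = 16 + 1, 5^17 ≡ 3·5: 3·5 = 15. So 5^17 ≡ 15 (mod 23).
Hence f⁻¹(5) = 15.

15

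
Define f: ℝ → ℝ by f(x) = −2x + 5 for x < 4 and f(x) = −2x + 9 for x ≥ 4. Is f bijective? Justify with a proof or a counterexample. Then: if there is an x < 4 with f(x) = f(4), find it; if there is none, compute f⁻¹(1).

2

Both pieces are strictly decreasing (slopes −2 and −2), so each is injective on its own interval.
The left piece maps (−∞, 4) onto (−3, ∞); the right piece maps [4, ∞) onto (−∞, 1].
These images overlap. In particular f(4) = 1 (right piece), and solving −2x + 5 = 1 on the left piece gives x = 2 < 4.
So f(2) = f(4) with 2 ≠ 4, and f is not injective, hence not bijective. This x = 2 is the requested value below 4.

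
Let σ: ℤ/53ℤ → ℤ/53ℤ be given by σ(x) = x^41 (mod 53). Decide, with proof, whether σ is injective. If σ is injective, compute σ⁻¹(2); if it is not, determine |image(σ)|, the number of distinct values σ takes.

31

Since 53 is prime, the nonzero elements of ℤ/53ℤ form a cyclic group of order 52.
As gcd(41, 52) = 1, raising to the 41st power is a bijection on this group: if u^41 ≡ v^41 then (uv^{−1})^41 = 1, and the only element of order dividing gcd(41, 52) = 1 is 1, so u = v.
With σ(0) = 0 this makes σ injective on all of ℤ/53ℤ, hence bijective (finite equal-size domain and codomain). In particular σ is injective.
Since σ is injective, we find the preimage of 2. The inverse of x ↦ x^41 on (ℤ/53ℤ)^× is x ↦ x^33, because 41·33 = 1353 = 26·52 + 1 ≡ 1 (mod 52) and x^{52} = 1 for x ≠ 0 (Fermat). So σ⁻¹(2) = 2^33 mod 53.
Repeated squaring mod 53: 2^1 ≡ 2, 2^2 ≡ 2² = 4, 2^4 ≡ 4² = 16, 2^8 ≡ 16² = 256 ≡ 44, 2^16 ≡ 44² = 1936 ≡ 28, 2^32 ≡ 28² = 784 ≡ 42. Since 33 = 32 + 1, 2^33 ≡ 42·2: 42·2 = 84 ≡ 31. So 2^33 ≡ 31 (mod 53).
Hence σ⁻¹(2) = 31.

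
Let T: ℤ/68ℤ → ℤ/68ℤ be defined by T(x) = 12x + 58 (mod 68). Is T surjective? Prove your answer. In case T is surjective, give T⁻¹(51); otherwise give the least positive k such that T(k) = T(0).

17

Since gcd(12, 68) = 4, we have 12x ≡ 0 (mod 4) for all x, so T(x) ≡ 2 (mod 4).
But 0 ≢ 2 (mod 4), so 0 ∈ ℤ/68ℤ has no preimage. Therefore T is not surjective.
Since T is not surjective, we find the least positive k with T(k) = T(0): this means 12k ≡ 0 (mod 68), i.e. 68 ∣ 12k. Since gcd(12, 68) = 4, dividing through by 4 this holds exactly when 17 ∣ 3k, and as gcd(3, 17) = 1, exactly when 17 ∣ k.
The smallest positive such k is 17.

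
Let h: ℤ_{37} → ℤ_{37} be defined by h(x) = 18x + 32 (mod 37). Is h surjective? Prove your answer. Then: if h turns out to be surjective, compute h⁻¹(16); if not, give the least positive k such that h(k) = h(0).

32

Since gcd(18, 37) = 1, 18 is invertible modulo 37. Euclid's algorithm: 37 = 2·18 + 1; back-substituting gives 1 = 35·18 − 17·37, so 18⁻¹ ≡ 35 (mod 37).
For any y ∈ ℤ_{37}, x = 35(y − 32) mod 37 satisfies h(x) = 18·35(y − 32) + 32 ≡ y (since 18·35 ≡ 1 mod 37). So every y has a preimage.
Hence h is surjective.
Since h is surjective, we find h⁻¹(16): we need 18x ≡ 16 − 32 ≡ 21 (mod 37). Using 18⁻¹ = 35: x ≡ 35·21 = 735 = 19·37 + 32, so x = 32.
Check: h(32) = 18·32 + 32 = 608 = 16·37 + 16 ≡ 16 (mod 37).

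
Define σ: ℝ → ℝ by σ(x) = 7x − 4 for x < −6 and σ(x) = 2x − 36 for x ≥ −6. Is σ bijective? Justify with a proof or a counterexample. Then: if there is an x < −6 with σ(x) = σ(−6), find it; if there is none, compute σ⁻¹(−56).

-44/7

Both pieces are strictly increasing (slopes 7 and 2), so each is injective on its own interval.
The left piece maps (−∞, −6) onto (−∞, −46); the right piece maps [−6, ∞) onto [−48, ∞).
These images overlap. In particular σ(−6) = −48 (right piece), and solving 7x − 4 = −48 on the left piece gives x = −44/7 < −6.
So σ(−44/7) = σ(−6) with −44/7 ≠ −6, and σ is not injective, hence not bijective. This x = −44/7 is the requested value below −6.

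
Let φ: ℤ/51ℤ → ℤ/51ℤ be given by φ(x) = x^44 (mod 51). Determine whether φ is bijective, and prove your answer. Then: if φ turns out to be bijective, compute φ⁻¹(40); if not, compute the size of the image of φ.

φ(1) = 1^44 = 1.
φ(4): Repeated squaring mod 51: 4^1 ≡ 4, 4^2 ≡ 4² = 16, 4^4 ≡ 16² = 256 ≡ 1, 4^8 ≡ 1² = 1, 4^16 ≡ 1² = 1, 4^32 ≡ 1² = 1. Since 44 = 32 + 8 + 4, 4^44 ≡ 1·1·1: 1·1 = 1, then 1·1 = 1. So 4^44 ≡ 1 (mod 51).
So φ(1) = φ(4) = 1 while 1 ≠ 4, hence φ is not injective, hence not bijective.
Since φ is not bijective, we determine |image(φ)|. Computing x^44 mod 51 for each x (by repeated squaring, reducing mod 51 at every step), the values φ(0), φ(1), …, φ(50) are: 0, 1, 16, 21, 1, 4, 30, 13, 16, 33, 13, 13, 21, 1, 4, 33, 1, 34, 18, 16, 4, 18, 4, 13, 30, 16, 16, 30, 13, 4, 18, 4, 16, 18, 34, 1, 33, 4, 1, 21, 13, 13, 33, 16, 13, 30, 4, 1, 21, 16, 1.
The distinct values are {0, 1, 4, 13, 16, 18, 21, 30, 33, 34}; there are 10 of them.

10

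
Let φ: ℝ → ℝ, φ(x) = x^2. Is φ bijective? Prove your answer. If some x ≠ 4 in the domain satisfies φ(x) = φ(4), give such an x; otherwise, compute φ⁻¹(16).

φ(4) = 16 = (−4)^2 = φ(−4) (since 2 is even), with 4 ≠ −4. So φ is not injective, hence not bijective.
For the follow-up, such an x exists: taking x = −4 ∈ ℝ gives φ(−4) = 16 = φ(4) with −4 ≠ 4.

-4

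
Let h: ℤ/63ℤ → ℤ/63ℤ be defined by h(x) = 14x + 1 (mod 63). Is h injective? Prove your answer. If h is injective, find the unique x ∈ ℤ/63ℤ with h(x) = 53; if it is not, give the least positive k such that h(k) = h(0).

Recall that h is injective if h(a) = h(b) implies a = b.
We have gcd(14, 63) = 7 > 1. Taking a = 0 and b = 9: h(0) = 1 and h(9) = 14·9 + 1 = 127 ≡ 1 (mod 63).
So h(0) = h(9) while 0 ≠ 9, hence h is not injective.
Since h is not injective, we find the least positive k with h(k) = h(0): this means 14k ≡ 0 (mod 63), i.e. 63 ∣ 14k. Since gcd(14, 63) = 7, dividing through by 7 this holds exactly when 9 ∣ 2k, and as gcd(2, 9) = 1, exactly when 9 ∣ k.
The smallest positive such k is 9.

9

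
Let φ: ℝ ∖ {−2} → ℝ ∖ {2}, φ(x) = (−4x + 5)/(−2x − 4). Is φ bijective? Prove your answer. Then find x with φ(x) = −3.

Suppose φ(u) = φ(v). Cross-multiplying: (−4u + 5)(−2v − 4) = (−4v + 5)(−2u − 4).
Expanding both sides and cancelling the symmetric terms leaves 26·(u − v) = 0. Since 26 ≠ 0, u = v. Hence φ is injective.
For any y ≠ 2, solving y(−2x − 4) = −4x + 5 for x gives a well-defined x ≠ −2. So φ is surjective.
Therefore φ is bijective.
Solving φ(x) = −3: cross-multiplying gives −4x + 5 = −3(−2x − 4), which rearranges to −10x = 7, so x = −7/10.

-7/10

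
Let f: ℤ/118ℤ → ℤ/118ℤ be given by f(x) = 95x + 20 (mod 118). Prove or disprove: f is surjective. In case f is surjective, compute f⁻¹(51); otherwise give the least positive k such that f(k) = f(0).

91

Since gcd(95, 118) = 1, 95 is invertible modulo 118. Euclid's algorithm: 118 = 1·95 + 23, 95 = 4·23 + 3, 23 = 7·3 + 2, 3 = 1·2 + 1; back-substituting gives 1 = 41·95 − 33·118, so 95⁻¹ ≡ 41 (mod 118).
For any y ∈ ℤ/118ℤ, x = 41(y − 20) mod 118 satisfies f(x) = 95·41(y − 20) + 20 ≡ y (since 95·41 ≡ 1 mod 118). So every y has a preimage.
So f is surjective.
Since f is surjective, we find f⁻¹(51): we need 95x ≡ 51 − 20 ≡ 31 (mod 118). Using 95⁻¹ = 41: x ≡ 41·31 = 1271 = 10·118 + 91, so x = 91.
Check: f(91) = 95·91 + 20 = 8665 = 73·118 + 51 ≡ 51 (mod 118).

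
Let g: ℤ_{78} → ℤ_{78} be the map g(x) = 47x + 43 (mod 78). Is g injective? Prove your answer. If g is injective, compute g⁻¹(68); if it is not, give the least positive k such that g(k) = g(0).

If g(s) = g(t), then 47s ≡ 47t (mod 78). Because gcd(47, 78) = 1, we may cancel 47 to get s ≡ t (mod 78).
Hence g is injective.
We now compute 47⁻¹ mod 78 explicitly. Euclid's algorithm: 78 = 1·47 + 31, 47 = 1·31 + 16, 31 = 1·16 + 15, 16 = 1·15 + 1; back-substituting gives 1 = 5·47 − 3·78, so 47⁻¹ ≡ 5 (mod 78).
Since g is injective, we find g⁻¹(68): we need 47x ≡ 68 − 43 ≡ 25 (mod 78). Using 47⁻¹ = 5: x ≡ 5·25 = 125 = 1·78 + 47, so x = 47.
Check: g(47) = 47·47 + 43 = 2252 = 28·78 + 68 ≡ 68 (mod 78).

47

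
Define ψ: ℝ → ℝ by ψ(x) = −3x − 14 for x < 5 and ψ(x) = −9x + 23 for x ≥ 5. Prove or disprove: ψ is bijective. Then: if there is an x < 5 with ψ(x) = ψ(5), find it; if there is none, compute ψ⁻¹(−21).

Both pieces are strictly decreasing (slopes −3 and −9), so each is injective on its own interval.
The left piece maps (−∞, 5) onto (−29, ∞); the right piece maps [5, ∞) onto (−∞, −22].
These images overlap. In particular ψ(5) = −22 (right piece), and solving −3x − 14 = −22 on the left piece gives x = 8/3 < 5.
So ψ(8/3) = ψ(5) with 8/3 ≠ 5, and ψ is not injective, hence not bijective. This x = 8/3 is the requested value below 5.

8/3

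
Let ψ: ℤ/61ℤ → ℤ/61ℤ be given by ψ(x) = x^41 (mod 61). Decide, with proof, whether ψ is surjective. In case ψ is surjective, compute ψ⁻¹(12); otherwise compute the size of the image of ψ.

15

Since 61 is prime, the nonzero elements of ℤ/61ℤ form a cyclic group of order 60.
As gcd(41, 60) = 1, raising to the 41st power is a bijection on this group: if a^41 ≡ b^41 then (ab^{−1})^41 = 1, and the only element of order dividing gcd(41, 60) = 1 is 1, so a = b.
With ψ(0) = 0 this makes ψ injective on all of ℤ/61ℤ, hence bijective (finite equal-size domain and codomain). In particular ψ is surjective.
Since ψ is surjective, we find the preimage of 12. The inverse of x ↦ x^41 on (ℤ/61ℤ)^× is x ↦ x^41, because 41·41 = 1681 = 28·60 + 1 ≡ 1 (mod 60) and x^{60} = 1 for x ≠ 0 (Fermat). So ψ⁻¹(12) = 12^41 mod 61.
Repeated squaring mod 61: 12^1 ≡ 12, 12^2 ≡ 12² = 144 ≡ 22, 12^4 ≡ 22² = 484 ≡ 57, 12^8 ≡ 57² = 3249 ≡ 16, 12^16 ≡ 16² = 256 ≡ 12, 12^32 ≡ 12² = 144 ≡ 22. Since 41 = 32 + 8 + 1, 12^41 ≡ 22·16·12: 22·16 = 352 ≡ 47, then 47·12 = 564 ≡ 15. So 12^41 ≡ 15 (mod 61).
Hence ψ⁻¹(12) = 15.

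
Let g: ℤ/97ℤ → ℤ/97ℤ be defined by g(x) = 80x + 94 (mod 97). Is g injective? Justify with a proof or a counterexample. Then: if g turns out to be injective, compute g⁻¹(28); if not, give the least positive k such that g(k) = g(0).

21

If g(u) = g(v), then 80u ≡ 80v (mod 97). Because gcd(80, 97) = 1, we may cancel 80 to get u ≡ v (mod 97).
Therefore g is injective.
We now compute 80⁻¹ mod 97 explicitly. Euclid's algorithm: 97 = 1·80 + 17, 80 = 4·17 + 12, 17 = 1·12 + 5, 12 = 2·5 + 2, 5 = 2·2 + 1; back-substituting gives 1 = 57·80 − 47·97, so 80⁻¹ ≡ 57 (mod 97).
Since g is injective, we find g⁻¹(28): we need 80x ≡ 28 − 94 ≡ 31 (mod 97). Using 80⁻¹ = 57: x ≡ 57·31 = 1767 = 18·97 + 21, so x = 21.
Check: g(21) = 80·21 + 94 = 1774 = 18·97 + 28 ≡ 28 (mod 97).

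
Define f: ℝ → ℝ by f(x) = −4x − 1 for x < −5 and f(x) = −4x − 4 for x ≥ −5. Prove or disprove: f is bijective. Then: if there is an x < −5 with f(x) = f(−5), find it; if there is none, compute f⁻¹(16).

-5

Both pieces are strictly decreasing (slopes −4 and −4), so each is injective on its own interval.
The left piece maps (−∞, −5) onto (19, ∞); the right piece maps [−5, ∞) onto (−∞, 16].
The images leave a gap (19 has no preimage), so f is not surjective, hence not bijective.
Because the two images are disjoint, no x < −5 has f(x) = f(−5), so we compute f⁻¹(16): 16 lies in (−∞, 16], so solve −4x − 4 = 16: x = (16 + 4)/(−4) = −5.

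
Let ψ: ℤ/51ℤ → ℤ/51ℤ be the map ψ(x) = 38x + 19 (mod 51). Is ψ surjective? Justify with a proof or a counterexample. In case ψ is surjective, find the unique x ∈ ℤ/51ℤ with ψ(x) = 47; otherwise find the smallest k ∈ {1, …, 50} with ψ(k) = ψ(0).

Since gcd(38, 51) = 1, 38 is invertible modulo 51. Euclid's algorithm: 51 = 1·38 + 13, 38 = 2·13 + 12, 13 = 1·12 + 1; back-substituting gives 1 = 47·38 − 35·51, so 38⁻¹ ≡ 47 (mod 51).
Then y ↦ 47(y − 19) is a two-sided inverse to ψ, so every y ∈ ℤ/51ℤ has a preimage.
Therefore ψ is surjective.
Since ψ is surjective, we find ψ⁻¹(47): we need 38x ≡ 47 − 19 ≡ 28 (mod 51). Using 38⁻¹ = 47: x ≡ 47·28 = 1316 = 25·51 + 41, so x = 41.
Check: ψ(41) = 38·41 + 19 = 1577 = 30·51 + 47 ≡ 47 (mod 51).

41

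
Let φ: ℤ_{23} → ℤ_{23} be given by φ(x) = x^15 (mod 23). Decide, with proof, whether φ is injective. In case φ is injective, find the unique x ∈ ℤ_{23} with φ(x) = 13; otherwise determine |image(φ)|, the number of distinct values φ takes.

Since 23 is prime, the nonzero elements of ℤ_{23} form a cyclic group of order 22.
As gcd(15, 22) = 1, raising to the 15th power is a bijection on this group: if x_1^15 ≡ x_2^15 then (x_1x_2^{−1})^15 = 1, and the only element of order dividing gcd(15, 22) = 1 is 1, so x_1 = x_2.
With φ(0) = 0 this makes φ injective on all of ℤ_{23}, hence bijective (finite equal-size domain and codomain). In particular φ is injective.
Since φ is injective, we find the preimage of 13. The inverse of x ↦ x^15 on (ℤ_{23})^× is x ↦ x^3, because 15·3 = 45 = 2·22 + 1 ≡ 1 (mod 22) and x^{22} = 1 for x ≠ 0 (Fermat). So φ⁻¹(13) = 13^3 mod 23.
Repeated squaring mod 23: 13^1 ≡ 13, 13^2 ≡ 13² = 169 ≡ 8. Since 3 = 2 + 1, 13^3 ≡ 8·13: 8·13 = 104 ≡ 12. So 13^3 ≡ 12 (mod 23).
Hence φ⁻¹(13) = 12.

12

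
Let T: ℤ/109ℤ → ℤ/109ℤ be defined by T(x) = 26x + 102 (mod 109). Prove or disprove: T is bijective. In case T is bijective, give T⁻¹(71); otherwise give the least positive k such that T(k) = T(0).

Recall: T is injective if T(u) = T(v) implies u = v.
If T(u) = T(v), then 26u ≡ 26v (mod 109). Because gcd(26, 109) = 1, we may cancel 26 to get u ≡ v (mod 109).
We now compute 26⁻¹ mod 109 explicitly. Euclid's algorithm: 109 = 4·26 + 5, 26 = 5·5 + 1; back-substituting gives 1 = 21·26 − 5·109, so 26⁻¹ ≡ 21 (mod 109).
Then y ↦ 21(y − 102) is a two-sided inverse to T, so every y ∈ ℤ/109ℤ has a preimage.
Therefore T is bijective.
Since T is bijective, we compute T⁻¹(71): solve 26x + 102 ≡ 71 (mod 109), i.e. 26x ≡ 78 (mod 109).
Multiplying by 26⁻¹ = 21 gives x ≡ 21·78 = 1638 = 15·109 + 3 ≡ 3 (mod 109).
Check: T(3) = 26·3 + 102 = 180 = 1·109 + 71 ≡ 71 (mod 109).

3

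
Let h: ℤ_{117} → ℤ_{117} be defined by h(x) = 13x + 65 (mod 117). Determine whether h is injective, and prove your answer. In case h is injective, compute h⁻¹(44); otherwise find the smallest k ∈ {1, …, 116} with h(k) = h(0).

We have gcd(13, 117) = 13 > 1. Taking u = 0 and v = 9: h(0) = 65 and h(9) = 13·9 + 65 = 182 ≡ 65 (mod 117).
So h(0) = h(9) while 0 ≠ 9, thus h is not injective.
Since h is not injective, we find the least positive k with h(k) = h(0): this means 13k ≡ 0 (mod 117), i.e. 117 ∣ 13k. Since gcd(13, 117) = 13, dividing through by 13 this holds exactly when 9 ∣ k.
The smallest positive such k is 9.

9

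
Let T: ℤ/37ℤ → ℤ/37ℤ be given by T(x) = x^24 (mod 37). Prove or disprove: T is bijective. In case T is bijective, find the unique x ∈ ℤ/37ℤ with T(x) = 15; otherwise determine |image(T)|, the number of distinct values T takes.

4

T(3): Repeated squaring mod 37: 3^1 ≡ 3, 3^2 ≡ 3² = 9, 3^4 ≡ 9² = 81 ≡ 7, 3^8 ≡ 7² = 49 ≡ 12, 3^16 ≡ 12² = 144 ≡ 33. Since 24 = 16 + 8, 3^24 ≡ 33·12: 33·12 = 396 ≡ 26. So 3^24 ≡ 26 (mod 37).
T(4): Repeated squaring mod 37: 4^1 ≡ 4, 4^2 ≡ 4² = 16, 4^4 ≡ 16² = 256 ≡ 34, 4^8 ≡ 34² = 1156 ≡ 9, 4^16 ≡ 9² = 81 ≡ 7. Since 24 = 16 + 8, 4^24 ≡ 7·9: 7·9 = 63 ≡ 26. So 4^24 ≡ 26 (mod 37).
So T(3) = T(4) = 26 while 3 ≠ 4, therefore T is not injective, hence not bijective.
Since T is not bijective, we determine |image(T)|. Computing x^24 mod 37 for each x (by repeated squaring, reducing mod 37 at every step), the values T(0), T(1), …, T(36) are: 0, 1, 10, 26, 26, 26, 1, 26, 1, 10, 1, 1, 10, 26, 1, 10, 10, 10, 26, 26, 10, 10, 10, 1, 26, 10, 1, 1, 10, 1, 26, 1, 26, 26, 26, 10, 1.
The distinct values are {0, 1, 10, 26}; there are 4 of them.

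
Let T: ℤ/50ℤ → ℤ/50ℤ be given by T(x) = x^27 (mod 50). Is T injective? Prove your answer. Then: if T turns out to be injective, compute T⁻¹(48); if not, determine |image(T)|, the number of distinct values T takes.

42

T(0) = 0^27 = 0.
T(10): Repeated squaring mod 50: 10^1 ≡ 10, 10^2 ≡ 10² = 100 ≡ 0, 10^4 ≡ 0² = 0, 10^8 ≡ 0² = 0, 10^16 ≡ 0² = 0. Since 27 = 16 + 8 + 2 + 1, 10^27 ≡ 0·0·0·10: 0·0 = 0, then 0·0 = 0, then 0·10 = 0. So 10^27 ≡ 0 (mod 50).
So T(0) = T(10) = 0 while 0 ≠ 10, hence T is not injective.
Since T is not injective, we determine |image(T)|. Computing x^27 mod 50 for each x (by repeated squaring, reducing mod 50 at every step), the values T(0), T(1), …, T(49) are: 0, 1, 28, 37, 34, 25, 36, 43, 2, 19, 0, 21, 8, 17, 4, 25, 6, 23, 32, 39, 0, 41, 38, 47, 24, 25, 26, 3, 12, 9, 0, 11, 18, 27, 44, 25, 46, 33, 42, 29, 0, 31, 48, 7, 14, 25, 16, 13, 22, 49.
The distinct values are {0, 1, 2, 3, 4, 6, 7, 8, 9, 11, 12, 13, 14, 16, 17, 18, 19, 21, 22, 23, 24, 25, 26, 27, 28, 29, 31, 32, 33, 34, 36, 37, 38, 39, 41, 42, 43, 44, 46, 47, 48, 49}; there are 42 of them.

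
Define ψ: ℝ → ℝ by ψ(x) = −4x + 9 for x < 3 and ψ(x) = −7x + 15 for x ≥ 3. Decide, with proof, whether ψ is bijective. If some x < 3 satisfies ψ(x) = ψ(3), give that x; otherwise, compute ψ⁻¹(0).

9/4

Both pieces are strictly decreasing (slopes −4 and −7), so each is injective on its own interval.
The left piece maps (−∞, 3) onto (−3, ∞); the right piece maps [3, ∞) onto (−∞, −6].
The images leave a gap (−3 has no preimage), so ψ is not surjective, hence not bijective.
Because the two images are disjoint, no x < 3 has ψ(x) = ψ(3), so we compute ψ⁻¹(0): 0 lies in (−3, ∞), so solve −4x + 9 = 0: x = (0 − 9)/(−4) = 9/4.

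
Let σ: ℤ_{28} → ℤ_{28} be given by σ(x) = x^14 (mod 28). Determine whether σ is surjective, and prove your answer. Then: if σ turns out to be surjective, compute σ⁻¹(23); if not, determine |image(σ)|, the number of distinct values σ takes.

σ(6): Repeated squaring mod 28: 6^1 ≡ 6, 6^2 ≡ 6² = 36 ≡ 8, 6^4 ≡ 8² = 64 ≡ 8, 6^8 ≡ 8² = 64 ≡ 8. Since 14 = 8 + 4 + 2, 6^14 ≡ 8·8·8: 8·8 = 64 ≡ 8, then 8·8 = 64 ≡ 8. So 6^14 ≡ 8 (mod 28).
σ(8): Repeated squaring mod 28: 8^1 ≡ 8, 8^2 ≡ 8² = 64 ≡ 8, 8^4 ≡ 8² = 64 ≡ 8, 8^8 ≡ 8² = 64 ≡ 8. Since 14 = 8 + 4 + 2, 8^14 ≡ 8·8·8: 8·8 = 64 ≡ 8, then 8·8 = 64 ≡ 8. So 8^14 ≡ 8 (mod 28).
So σ(6) = σ(8) = 8 while 6 ≠ 8, hence σ is not injective.
A non-injective map from the 28-element set ℤ_{28} to itself takes at most 27 distinct values, so it cannot be surjective. Therefore σ is not surjective.
Since σ is not surjective, we determine |image(σ)|. Computing x^14 mod 28 for each x (by repeated squaring, reducing mod 28 at every step), the values σ(0), σ(1), …, σ(27) are: 0, 1, 4, 9, 16, 25, 8, 21, 8, 25, 16, 9, 4, 1, 0, 1, 4, 9, 16, 25, 8, 21, 8, 25, 16, 9, 4, 1.
The distinct values are {0, 1, 4, 8, 9, 16, 21, 25}; there are 8 of them.

8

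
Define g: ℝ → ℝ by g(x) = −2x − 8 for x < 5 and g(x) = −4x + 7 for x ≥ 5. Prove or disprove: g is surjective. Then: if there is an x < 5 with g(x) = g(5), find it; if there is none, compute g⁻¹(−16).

5/2

Both pieces are strictly decreasing (slopes −2 and −4), so each is injective on its own interval.
The left piece maps (−∞, 5) onto (−18, ∞); the right piece maps [5, ∞) onto (−∞, −13].
The union (−18, ∞) ∪ (−∞, −13] covers ℝ, so g is surjective.
For the follow-up: the images overlap, so an x < 5 with g(x) = g(5) exists. g(5) = −13; solving −2x − 8 = −13 for x < 5 gives x = (−13 + 8)/(−2) = 5/2.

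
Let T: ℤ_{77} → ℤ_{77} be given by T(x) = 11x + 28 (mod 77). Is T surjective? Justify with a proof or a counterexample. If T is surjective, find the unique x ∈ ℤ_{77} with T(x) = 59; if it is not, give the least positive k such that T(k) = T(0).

7

By definition, surjectivity means every element of the codomain has a preimage under T.
Since gcd(11, 77) = 11, we have 11x ≡ 0 (mod 11) for all x, so T(x) ≡ 6 (mod 11).
But 0 ≢ 6 (mod 11), so 0 ∈ ℤ_{77} has no preimage. So T is not surjective.
Since T is not surjective, we find the least positive k with T(k) = T(0): this means 11k ≡ 0 (mod 77), i.e. 77 ∣ 11k. Since gcd(11, 77) = 11, dividing through by 11 this holds exactly when 7 ∣ k.
The smallest positive such k is 7.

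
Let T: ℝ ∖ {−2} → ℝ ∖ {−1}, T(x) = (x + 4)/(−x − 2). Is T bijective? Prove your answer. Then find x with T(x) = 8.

Suppose T(x_1) = T(x_2). Cross-multiplying: (x_1 + 4)(−x_2 − 2) = (x_2 + 4)(−x_1 − 2).
Expanding both sides and cancelling the symmetric terms leaves 2·(x_1 − x_2) = 0. Since 2 ≠ 0, x_1 = x_2. Thus T is injective.
For any y ≠ −1, solving y(−x − 2) = x + 4 for x gives a well-defined x ≠ −2. So T is surjective.
So T is bijective.
Solving T(x) = 8: cross-multiplying gives x + 4 = 8(−x − 2), which rearranges to 9x = −20, so x = −20/9.

-20/9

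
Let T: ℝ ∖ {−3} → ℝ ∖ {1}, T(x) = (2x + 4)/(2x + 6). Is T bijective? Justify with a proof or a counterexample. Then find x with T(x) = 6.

-16/5

Suppose T(a) = T(b). Cross-multiplying: (2a + 4)(2b + 6) = (2b + 4)(2a + 6).
Expanding both sides and cancelling the symmetric terms leaves 4·(a − b) = 0. Since 4 ≠ 0, a = b. So T is injective.
For any y ≠ 1, solving y(2x + 6) = 2x + 4 for x gives a well-defined x ≠ −3. So T is surjective.
So T is bijective.
Solving T(x) = 6: cross-multiplying gives 2x + 4 = 6(2x + 6), which rearranges to −10x = 32, so x = −16/5.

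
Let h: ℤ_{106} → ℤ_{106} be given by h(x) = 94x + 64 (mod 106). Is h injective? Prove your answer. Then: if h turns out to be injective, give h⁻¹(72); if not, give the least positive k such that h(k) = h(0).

We have gcd(94, 106) = 2 > 1. Taking s = 0 and t = 53: h(0) = 64 and h(53) = 94·53 + 64 = 5046 ≡ 64 (mod 106).
So h(0) = h(53) while 0 ≠ 53, therefore h is not injective.
Since h is not injective, we find the least positive k with h(k) = h(0): this means 94k ≡ 0 (mod 106), i.e. 106 ∣ 94k. Since gcd(94, 106) = 2, dividing through by 2 this holds exactly when 53 ∣ 47k, and as gcd(47, 53) = 1, exactly when 53 ∣ k.
The smallest positive such k is 53.

53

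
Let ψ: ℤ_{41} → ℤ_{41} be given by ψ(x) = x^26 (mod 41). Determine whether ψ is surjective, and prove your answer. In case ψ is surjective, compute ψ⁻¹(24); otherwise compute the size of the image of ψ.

ψ(20): Repeated squaring mod 41: 20^1 ≡ 20, 20^2 ≡ 20² = 400 ≡ 31, 20^4 ≡ 31² = 961 ≡ 18, 20^8 ≡ 18² = 324 ≡ 37, 20^16 ≡ 37² = 1369 ≡ 16. Since 26 = 16 + 8 + 2, 20^26 ≡ 16·37·31: 16·37 = 592 ≡ 18, then 18·31 = 558 ≡ 25. So 20^26 ≡ 25 (mod 41).
ψ(21): Repeated squaring mod 41: 21^1 ≡ 21, 21^2 ≡ 21² = 441 ≡ 31, 21^4 ≡ 31² = 961 ≡ 18, 21^8 ≡ 18² = 324 ≡ 37, 21^16 ≡ 37² = 1369 ≡ 16. Since 26 = 16 + 8 + 2, 21^26 ≡ 16·37·31: 16·37 = 592 ≡ 18, then 18·31 = 558 ≡ 25. So 21^26 ≡ 25 (mod 41).
So ψ(20) = ψ(21) = 25 while 20 ≠ 21, therefore ψ is not injective.
A non-injective map from the 41-element set ℤ_{41} to itself takes at most 40 distinct values, so it cannot be surjective. So ψ is not surjective.
Since ψ is not surjective, we determine |image(ψ)|. Computing x^26 mod 41 for each x (by repeated squaring, reducing mod 41 at every step), the values ψ(0), ψ(1), …, ψ(40) are: 0, 1, 23, 9, 37, 4, 2, 21, 31, 40, 10, 8, 5, 39, 32, 36, 16, 33, 18, 20, 25, 25, 20, 18, 33, 16, 36, 32, 39, 5, 8, 10, 40, 31, 21, 2, 4, 37, 9, 23, 1.
The distinct values are {0, 1, 2, 4, 5, 8, 9, 10, 16, 18, 20, 21, 23, 25, 31, 32, 33, 36, 37, 39, 40}; there are 21 of them.

21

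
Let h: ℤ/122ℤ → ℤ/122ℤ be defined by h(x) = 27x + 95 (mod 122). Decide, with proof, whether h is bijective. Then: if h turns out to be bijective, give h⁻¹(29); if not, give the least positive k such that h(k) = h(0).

Suppose h(a) = h(b) in ℤ/122ℤ. Then 27a + 95 ≡ 27b + 95 (mod 122), so 27(a − b) ≡ 0 (mod 122).
Since gcd(27, 122) = 1, 27 is invertible modulo 122, hence a − b ≡ 0 (mod 122), i.e. a = b.
We now compute 27⁻¹ mod 122 explicitly. Euclid's algorithm: 122 = 4·27 + 14, 27 = 1·14 + 13, 14 = 1·13 + 1; back-substituting gives 1 = 113·27 − 25·122, so 27⁻¹ ≡ 113 (mod 122).
Then y ↦ 113(y − 95) is a two-sided inverse to h, so every y ∈ ℤ/122ℤ has a preimage.
Thus h is bijective.
Since h is bijective, we compute h⁻¹(29): solve 27x + 95 ≡ 29 (mod 122), i.e. 27x ≡ 56 (mod 122).
Multiplying by 27⁻¹ = 113 gives x ≡ 113·56 = 6328 = 51·122 + 106 ≡ 106 (mod 122).
Check: h(106) = 27·106 + 95 = 2957 = 24·122 + 29 ≡ 29 (mod 122).

106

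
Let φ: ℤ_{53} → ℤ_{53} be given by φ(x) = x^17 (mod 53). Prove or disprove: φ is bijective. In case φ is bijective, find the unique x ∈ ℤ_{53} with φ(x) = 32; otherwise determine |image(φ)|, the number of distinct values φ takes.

Since 53 is prime, the nonzero elements of ℤ_{53} form a cyclic group of order 52.
As gcd(17, 52) = 1, raising to the 17th power is a bijection on this group: if a^17 ≡ b^17 then (ab^{−1})^17 = 1, and the only element of order dividing gcd(17, 52) = 1 is 1, so a = b.
With φ(0) = 0 this makes φ injective on all of ℤ_{53}, hence bijective (finite equal-size domain and codomain). In particular φ is bijective.
Since φ is bijective, we find the preimage of 32. The inverse of x ↦ x^17 on (ℤ_{53})^× is x ↦ x^49, because 17·49 = 833 = 16·52 + 1 ≡ 1 (mod 52) and x^{52} = 1 for x ≠ 0 (Fermat). So φ⁻¹(32) = 32^49 mod 53.
Repeated squaring mod 53: 32^1 ≡ 32, 32^2 ≡ 32² = 1024 ≡ 17, 32^4 ≡ 17² = 289 ≡ 24, 32^8 ≡ 24² = 576 ≡ 46, 32^16 ≡ 46² = 2116 ≡ 49, 32^32 ≡ 49² = 2401 ≡ 16. Since 49 = 32 + 16 + 1, 32^49 ≡ 16·49·32: 16·49 = 784 ≡ 42, then 42·32 = 1344 ≡ 19. So 32^49 ≡ 19 (mod 53).
Hence φ⁻¹(32) = 19.

19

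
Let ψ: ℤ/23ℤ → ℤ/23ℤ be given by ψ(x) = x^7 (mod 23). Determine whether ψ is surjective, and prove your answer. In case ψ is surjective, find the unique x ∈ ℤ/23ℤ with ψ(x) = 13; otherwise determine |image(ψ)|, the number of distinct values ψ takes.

2

Since 23 is prime, the nonzero elements of ℤ/23ℤ form a cyclic group of order 22.
As gcd(7, 22) = 1, raising to the 7th power is a bijection on this group: if x_1^7 ≡ x_2^7 then (x_1x_2^{−1})^7 = 1, and the only element of order dividing gcd(7, 22) = 1 is 1, so x_1 = x_2.
With ψ(0) = 0 this makes ψ injective on all of ℤ/23ℤ, hence bijective (finite equal-size domain and codomain). In particular ψ is surjective.
Since ψ is surjective, we find the preimage of 13. The inverse of x ↦ x^7 on (ℤ/23ℤ)^× is x ↦ x^19, because 7·19 = 133 = 6·22 + 1 ≡ 1 (mod 22) and x^{22} = 1 for x ≠ 0 (Fermat). So ψ⁻¹(13) = 13^19 mod 23.
Repeated squaring mod 23: 13^1 ≡ 13, 13^2 ≡ 13² = 169 ≡ 8, 13^4 ≡ 8² = 64 ≡ 18, 13^8 ≡ 18² = 324 ≡ 2, 13^16 ≡ 2² = 4. Since 19 = 16 + 2 + 1, 13^19 ≡ 4·8·13: 4·8 = 32 ≡ 9, then 9·13 = 117 ≡ 2. So 13^19 ≡ 2 (mod 23).
Hence ψ⁻¹(13) = 2.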